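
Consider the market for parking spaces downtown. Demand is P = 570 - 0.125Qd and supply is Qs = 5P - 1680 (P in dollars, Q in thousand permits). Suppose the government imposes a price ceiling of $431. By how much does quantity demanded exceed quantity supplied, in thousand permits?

Rearranging demand gives Qd = 4560 - 8P. In a free market, 4560 - 8P = 5P - 1680 gives the equilibrium P* = 480, Q* = 720.
Since 431 < 480, the ceiling is binding.
At P = 431: Qd = 4560 - 8·431 = 1112 and Qs = 5·431 - 1680 = 475.
Shortage = Qd - Qs = 1112 - 475 = 637.

637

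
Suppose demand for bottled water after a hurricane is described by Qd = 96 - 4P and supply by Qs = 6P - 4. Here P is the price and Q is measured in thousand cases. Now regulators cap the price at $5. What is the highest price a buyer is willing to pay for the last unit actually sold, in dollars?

In a free market, 96 - 4P = 6P - 4 gives the equilibrium P* = 10, Q* = 56.
Since 5 < 10, the ceiling is binding.
At P = 5: Qd = 96 - 4·5 = 76 and Qs = 6·5 - 4 = 26.
Only 26 units reach the market. On the demand curve, the marginal buyer's willingness to pay at Q = 26 is (96 - 26)/4 = 17.5.

17.5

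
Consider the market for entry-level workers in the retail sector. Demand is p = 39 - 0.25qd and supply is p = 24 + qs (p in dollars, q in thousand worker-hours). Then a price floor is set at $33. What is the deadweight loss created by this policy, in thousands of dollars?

0

Rearranging demand gives qd = 156 - 4p; rearranging supply gives qs = p - 24. Setting quantity demanded equal to quantity supplied, 156 - 4p = p - 24, gives p* = 36 and q* = 12.
The floor of 33 is below the equilibrium price 36, so it is not binding; the market clears at p* = 36, q* = 12.
Since the control does not bind, no trades are prevented and deadweight loss is zero.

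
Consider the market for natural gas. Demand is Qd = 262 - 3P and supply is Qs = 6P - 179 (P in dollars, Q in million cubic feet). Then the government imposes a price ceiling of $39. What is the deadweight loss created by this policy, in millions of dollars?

900

Equilibrium: 262 - 3P = 6P - 179, so 441 = 9P and P* = 49, Q* = 115.
Since 39 < 49, the ceiling is binding.
At P = 39: Qd = 262 - 3·39 = 145 and Qs = 6·39 - 179 = 55.
Quantity traded falls to 55. At Q = 55 the demand price is (262 - 55)/3 = 69 and the supply price is (179 + 55)/6 = 39.
Deadweight loss = ½ · (69 - 39) · (115 - 55) = ½ · 30 · 60 = 900.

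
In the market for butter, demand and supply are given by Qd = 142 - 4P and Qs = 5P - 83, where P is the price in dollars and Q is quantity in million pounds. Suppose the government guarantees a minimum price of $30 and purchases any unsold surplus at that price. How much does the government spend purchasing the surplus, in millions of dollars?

1350

In a free market, 142 - 4P = 5P - 83 gives the equilibrium P* = 25, Q* = 42.
The floor of 30 is above the equilibrium price 25, so it binds.
At P = 30: Qd = 142 - 4·30 = 22 and Qs = 5·30 - 83 = 67.
Surplus = Qs - Qd = 45.
Government expenditure = surplus × support price = 45 × 30 = 1350.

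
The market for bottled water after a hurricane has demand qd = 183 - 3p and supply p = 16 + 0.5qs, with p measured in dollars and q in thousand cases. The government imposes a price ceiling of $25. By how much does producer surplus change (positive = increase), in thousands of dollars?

Rearranging supply gives qs = 2p - 32. Equilibrium: 183 - 3p = 2p - 32, so 215 = 5p and p* = 43, q* = 54.
The ceiling of 25 is below the equilibrium price 43, so it binds.
At p = 25: qd = 183 - 3·25 = 108 and qs = 2·25 - 32 = 18.
Producer surplus without the control is ½ · (43 - 16) · 54 = 729.
With the ceiling, producers sell 18 units at 25, so PS = ½ · (25 - 16) · 18 = 81.
Change in producer surplus = 81 - 729 = -648.

-648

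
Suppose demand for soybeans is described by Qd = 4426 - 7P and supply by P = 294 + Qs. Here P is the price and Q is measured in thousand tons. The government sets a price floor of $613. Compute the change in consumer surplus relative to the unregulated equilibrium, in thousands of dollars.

Rearranging supply gives Qs = P - 294. Equilibrium: 4426 - 7P = P - 294, so 4720 = 8P and P* = 590, Q* = 296.
Because the floor (613) lies above the market-clearing price, it is binding.
At P = 613: Qd = 4426 - 7·613 = 135 and Qs = 613 - 294 = 319.
Consumer surplus without the control is ½ · (4426/7 - 590) · 296 = 43808/7.
With the floor, consumers buy 135 units at 613, so CS = ½ · (4426/7 - 613) · 135 = 18225/14.
Change in consumer surplus = 18225/14 - 43808/7 = -4956.5.

-4956.5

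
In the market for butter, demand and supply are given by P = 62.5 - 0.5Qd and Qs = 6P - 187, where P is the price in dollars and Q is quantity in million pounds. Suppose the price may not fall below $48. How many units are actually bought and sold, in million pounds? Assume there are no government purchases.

29

Rearranging demand gives Qd = 125 - 2P. Equilibrium: 125 - 2P = 6P - 187, so 312 = 8P and P* = 39, Q* = 47.
Because the floor (48) lies above the market-clearing price, it is binding.
At P = 48: Qd = 125 - 2·48 = 29 and Qs = 6·48 - 187 = 101.
The quantity actually transacted is the short side, demand: 29.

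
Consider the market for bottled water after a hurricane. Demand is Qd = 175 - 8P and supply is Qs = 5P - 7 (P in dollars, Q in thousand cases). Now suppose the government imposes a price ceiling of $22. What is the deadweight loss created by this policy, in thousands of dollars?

0

Setting quantity demanded equal to quantity supplied, 175 - 8P = 5P - 7, gives P* = 14 and Q* = 63.
Since 22 is above P* = 14, the ceiling does not bind and the free-market outcome prevails.
Since the control does not bind, no trades are prevented and deadweight loss is zero.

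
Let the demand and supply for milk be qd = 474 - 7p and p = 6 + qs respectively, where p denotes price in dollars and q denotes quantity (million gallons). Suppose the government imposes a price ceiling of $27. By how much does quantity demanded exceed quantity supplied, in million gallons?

Rearranging supply gives qs = p - 6. In a free market, 474 - 7p = p - 6 gives the equilibrium p* = 60, q* = 54.
The ceiling of 27 is below the equilibrium price 60, so it binds.
At p = 27: qd = 474 - 7·27 = 285 and qs = 27 - 6 = 21.
Shortage = qd - qs = 285 - 21 = 264.

264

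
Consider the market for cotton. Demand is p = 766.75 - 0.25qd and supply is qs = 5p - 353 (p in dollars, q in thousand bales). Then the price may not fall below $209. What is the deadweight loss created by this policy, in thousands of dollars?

0

Rearranging demand gives qd = 3067 - 4p. Equilibrium: 3067 - 4p = 5p - 353, so 3420 = 9p and p* = 380, q* = 1547.
The floor of 209 is below the equilibrium price 380, so it is not binding; the market clears at p* = 380, q* = 1547.
Since the control does not bind, no trades are prevented and deadweight loss is zero.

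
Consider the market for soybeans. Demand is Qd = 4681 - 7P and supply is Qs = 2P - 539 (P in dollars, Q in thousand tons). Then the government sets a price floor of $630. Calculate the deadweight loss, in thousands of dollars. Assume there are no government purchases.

Setting quantity demanded equal to quantity supplied, 4681 - 7P = 2P - 539, gives P* = 580 and Q* = 621.
Because the floor (630) lies above the market-clearing price, it is binding.
At P = 630: Qd = 4681 - 7·630 = 271 and Qs = 2·630 - 539 = 721.
Quantity traded falls to 271. At Q = 271 the demand price is (4681 - 271)/7 = 630 and the supply price is (539 + 271)/2 = 405.
Deadweight loss = ½ · (630 - 405) · (621 - 271) = ½ · 225 · 350 = 39375.

39375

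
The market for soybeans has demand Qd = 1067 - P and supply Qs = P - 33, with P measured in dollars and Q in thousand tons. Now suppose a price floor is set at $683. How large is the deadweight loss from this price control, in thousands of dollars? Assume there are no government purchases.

Without the control the market clears where 1067 - P = P - 33, i.e. P* = 550 and Q* = 517.
The floor of 683 is above the equilibrium price 550, so it binds.
At P = 683: Qd = 1067 - 683 = 384 and Qs = 683 - 33 = 650.
Quantity traded falls to 384. At Q = 384 the demand price is 1067 - 384 = 683 and the supply price is 33 + 384 = 417.
Deadweight loss = ½ · (683 - 417) · (517 - 384) = ½ · 266 · 133 = 17689.

17689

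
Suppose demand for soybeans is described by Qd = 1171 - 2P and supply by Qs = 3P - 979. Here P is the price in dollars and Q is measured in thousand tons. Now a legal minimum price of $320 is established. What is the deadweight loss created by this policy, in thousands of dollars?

Without the control the market clears where 1171 - 2P = 3P - 979, i.e. P* = 430 and Q* = 311.
Since 320 is below P* = 430, the floor does not bind and the free-market outcome prevails.
Since the control does not bind, no trades are prevented and deadweight loss is zero.

0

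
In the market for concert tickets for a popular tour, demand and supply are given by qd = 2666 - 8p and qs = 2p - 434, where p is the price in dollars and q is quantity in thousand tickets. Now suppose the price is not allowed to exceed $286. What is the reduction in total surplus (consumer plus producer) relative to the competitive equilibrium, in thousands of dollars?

720

In a free market, 2666 - 8p = 2p - 434 gives the equilibrium p* = 310, q* = 186.
The ceiling of 286 is below the equilibrium price 310, so it binds.
At p = 286: qd = 2666 - 8·286 = 378 and qs = 2·286 - 434 = 138.
Quantity traded falls to 138. At q = 138 the demand price is (2666 - 138)/8 = 316 and the supply price is (434 + 138)/2 = 286.
Deadweight loss = ½ · (316 - 286) · (186 - 138) = ½ · 30 · 48 = 720.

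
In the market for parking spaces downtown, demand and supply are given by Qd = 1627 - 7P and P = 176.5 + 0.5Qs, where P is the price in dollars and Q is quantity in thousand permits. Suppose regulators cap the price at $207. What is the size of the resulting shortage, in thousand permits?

117

Rearranging supply gives Qs = 2P - 353. Setting quantity demanded equal to quantity supplied, 1627 - 7P = 2P - 353, gives P* = 220 and Q* = 87.
The ceiling of 207 is below the equilibrium price 220, so it binds.
At P = 207: Qd = 1627 - 7·207 = 178 and Qs = 2·207 - 353 = 61.
Shortage = Qd - Qs = 178 - 61 = 117.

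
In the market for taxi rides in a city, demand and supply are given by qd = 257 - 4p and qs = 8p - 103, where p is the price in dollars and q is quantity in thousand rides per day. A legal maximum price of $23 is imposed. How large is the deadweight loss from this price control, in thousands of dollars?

In a free market, 257 - 4p = 8p - 103 gives the equilibrium p* = 30, q* = 137.
The ceiling of 23 is below the equilibrium price 30, so it binds.
At p = 23: qd = 257 - 4·23 = 165 and qs = 8·23 - 103 = 81.
Quantity traded falls to 81. At q = 81 the demand price is (257 - 81)/4 = 44 and the supply price is (103 + 81)/8 = 23.
Deadweight loss = ½ · (44 - 23) · (137 - 81) = ½ · 21 · 56 = 588.

588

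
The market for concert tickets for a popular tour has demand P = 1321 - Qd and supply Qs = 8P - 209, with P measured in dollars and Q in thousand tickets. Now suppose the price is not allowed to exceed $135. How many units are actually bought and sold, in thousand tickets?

Rearranging demand gives Qd = 1321 - P. In a free market, 1321 - P = 8P - 209 gives the equilibrium P* = 170, Q* = 1151.
Because the ceiling (135) lies below the market-clearing price, it is binding.
At P = 135: Qd = 1321 - 135 = 1186 and Qs = 8·135 - 209 = 871.
The quantity actually transacted is the short side, supply: 871.

871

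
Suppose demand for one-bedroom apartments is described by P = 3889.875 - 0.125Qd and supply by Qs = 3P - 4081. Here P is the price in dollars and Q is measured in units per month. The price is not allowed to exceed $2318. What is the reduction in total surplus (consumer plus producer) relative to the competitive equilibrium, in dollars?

Rearranging demand gives Qd = 31119 - 8P. Equilibrium: 31119 - 8P = 3P - 4081, so 35200 = 11P and P* = 3200, Q* = 5519.
Because the ceiling (2318) lies below the market-clearing price, it is binding.
At P = 2318: Qd = 31119 - 8·2318 = 12575 and Qs = 3·2318 - 4081 = 2873.
Quantity traded falls to 2873. At Q = 2873 the demand price is (31119 - 2873)/8 = 3530.75 and the supply price is (4081 + 2873)/3 = 2318.
Deadweight loss = ½ · (3530.75 - 2318) · (5519 - 2873) = ½ · 1212.75 · 2646 = 1604468.25.

1604468.25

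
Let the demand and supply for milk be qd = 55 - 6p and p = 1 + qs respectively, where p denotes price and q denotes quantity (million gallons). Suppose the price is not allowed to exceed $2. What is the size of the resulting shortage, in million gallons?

Rearranging supply gives qs = p - 1. Equilibrium: 55 - 6p = p - 1, so 56 = 7p and p* = 8, q* = 7.
Because the ceiling (2) lies below the market-clearing price, it is binding.
At p = 2: qd = 55 - 6·2 = 43 and qs = 2 - 1 = 1.
Shortage = qd - qs = 43 - 1 = 42.

42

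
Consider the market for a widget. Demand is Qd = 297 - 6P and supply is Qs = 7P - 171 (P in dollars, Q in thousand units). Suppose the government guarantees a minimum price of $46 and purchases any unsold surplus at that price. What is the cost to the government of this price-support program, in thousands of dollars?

5980

In a free market, 297 - 6P = 7P - 171 gives the equilibrium P* = 36, Q* = 81.
Since 46 > 36, the floor is binding.
At P = 46: Qd = 297 - 6·46 = 21 and Qs = 7·46 - 171 = 151.
Surplus = Qs - Qd = 130.
Government expenditure = surplus × support price = 130 × 46 = 5980.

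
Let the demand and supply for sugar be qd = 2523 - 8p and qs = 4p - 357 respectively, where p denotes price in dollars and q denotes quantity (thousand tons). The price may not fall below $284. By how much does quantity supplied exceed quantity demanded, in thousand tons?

528

Setting quantity demanded equal to quantity supplied, 2523 - 8p = 4p - 357, gives p* = 240 and q* = 603.
The floor of 284 is above the equilibrium price 240, so it binds.
At p = 284: qd = 2523 - 8·284 = 251 and qs = 4·284 - 357 = 779.
Surplus = qs - qd = 779 - 251 = 528.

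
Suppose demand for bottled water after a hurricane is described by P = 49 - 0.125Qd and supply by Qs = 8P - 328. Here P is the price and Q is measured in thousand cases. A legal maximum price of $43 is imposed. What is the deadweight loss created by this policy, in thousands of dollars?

32

Rearranging demand gives Qd = 392 - 8P. Without the control the market clears where 392 - 8P = 8P - 328, i.e. P* = 45 and Q* = 32.
The ceiling of 43 is below the equilibrium price 45, so it binds.
At P = 43: Qd = 392 - 8·43 = 48 and Qs = 8·43 - 328 = 16.
Quantity traded falls to 16. At Q = 16 the demand price is (392 - 16)/8 = 47 and the supply price is (328 + 16)/8 = 43.
Deadweight loss = ½ · (47 - 43) · (32 - 16) = ½ · 4 · 16 = 32.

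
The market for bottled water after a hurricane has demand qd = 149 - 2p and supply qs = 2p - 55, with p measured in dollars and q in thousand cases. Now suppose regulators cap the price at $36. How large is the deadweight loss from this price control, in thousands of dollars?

450

Setting quantity demanded equal to quantity supplied, 149 - 2p = 2p - 55, gives p* = 51 and q* = 47.
Because the ceiling (36) lies below the market-clearing price, it is binding.
At p = 36: qd = 149 - 2·36 = 77 and qs = 2·36 - 55 = 17.
Quantity traded falls to 17. At q = 17 the demand price is (149 - 17)/2 = 66 and the supply price is (55 + 17)/2 = 36.
Deadweight loss = ½ · (66 - 36) · (47 - 17) = ½ · 30 · 30 = 450.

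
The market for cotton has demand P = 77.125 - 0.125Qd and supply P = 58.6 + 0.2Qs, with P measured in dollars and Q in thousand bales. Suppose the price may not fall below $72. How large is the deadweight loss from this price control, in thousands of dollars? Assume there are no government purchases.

Rearranging demand gives Qd = 617 - 8P; rearranging supply gives Qs = 5P - 293. In a free market, 617 - 8P = 5P - 293 gives the equilibrium P* = 70, Q* = 57.
Because the floor (72) lies above the market-clearing price, it is binding.
At P = 72: Qd = 617 - 8·72 = 41 and Qs = 5·72 - 293 = 67.
Quantity traded falls to 41. At Q = 41 the demand price is (617 - 41)/8 = 72 and the supply price is (293 + 41)/5 = 66.8.
Deadweight loss = ½ · (72 - 66.8) · (57 - 41) = ½ · 5.2 · 16 = 41.6.

41.6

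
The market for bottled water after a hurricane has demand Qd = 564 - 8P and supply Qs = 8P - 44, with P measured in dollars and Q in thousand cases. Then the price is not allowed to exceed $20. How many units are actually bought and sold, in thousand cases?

116

Without the control the market clears where 564 - 8P = 8P - 44, i.e. P* = 38 and Q* = 260.
Because the ceiling (20) lies below the market-clearing price, it is binding.
At P = 20: Qd = 564 - 8·20 = 404 and Qs = 8·20 - 44 = 116.
The quantity actually transacted is the short side, supply: 116.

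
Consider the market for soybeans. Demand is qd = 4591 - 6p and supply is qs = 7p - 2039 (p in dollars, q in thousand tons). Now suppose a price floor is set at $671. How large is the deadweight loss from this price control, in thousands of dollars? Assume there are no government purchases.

144417

Equilibrium: 4591 - 6p = 7p - 2039, so 6630 = 13p and p* = 510, q* = 1531.
Since 671 > 510, the floor is binding.
At p = 671: qd = 4591 - 6·671 = 565 and qs = 7·671 - 2039 = 2658.
Quantity traded falls to 565. At q = 565 the demand price is (4591 - 565)/6 = 671 and the supply price is (2039 + 565)/7 = 372.
Deadweight loss = ½ · (671 - 372) · (1531 - 565) = ½ · 299 · 966 = 144417.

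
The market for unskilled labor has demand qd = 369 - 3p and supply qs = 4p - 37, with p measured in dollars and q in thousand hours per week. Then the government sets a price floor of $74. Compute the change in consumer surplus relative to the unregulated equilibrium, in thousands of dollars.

Setting quantity demanded equal to quantity supplied, 369 - 3p = 4p - 37, gives p* = 58 and q* = 195.
Because the floor (74) lies above the market-clearing price, it is binding.
At p = 74: qd = 369 - 3·74 = 147 and qs = 4·74 - 37 = 259.
Consumer surplus without the control is ½ · (123 - 58) · 195 = 6337.5.
With the floor, consumers buy 147 units at 74, so CS = ½ · (123 - 74) · 147 = 3601.5.
Change in consumer surplus = 3601.5 - 6337.5 = -2736.

-2736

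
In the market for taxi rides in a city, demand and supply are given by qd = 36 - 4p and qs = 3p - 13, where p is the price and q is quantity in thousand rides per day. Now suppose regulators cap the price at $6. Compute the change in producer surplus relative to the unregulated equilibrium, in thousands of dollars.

-6.5

In a free market, 36 - 4p = 3p - 13 gives the equilibrium p* = 7, q* = 8.
Because the ceiling (6) lies below the market-clearing price, it is binding.
At p = 6: qd = 36 - 4·6 = 12 and qs = 3·6 - 13 = 5.
Producer surplus without the control is ½ · (7 - 13/3) · 8 = 32/3.
With the ceiling, producers sell 5 units at 6, so PS = ½ · (6 - 13/3) · 5 = 25/6.
Change in producer surplus = 25/6 - 32/3 = -6.5.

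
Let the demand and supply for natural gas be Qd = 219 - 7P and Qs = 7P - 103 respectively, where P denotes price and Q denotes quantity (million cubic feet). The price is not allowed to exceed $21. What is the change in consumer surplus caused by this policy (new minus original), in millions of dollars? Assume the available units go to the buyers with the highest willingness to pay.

Without the control the market clears where 219 - 7P = 7P - 103, i.e. P* = 23 and Q* = 58.
The ceiling of 21 is below the equilibrium price 23, so it binds.
At P = 21: Qd = 219 - 7·21 = 72 and Qs = 7·21 - 103 = 44.
Consumer surplus without the control is ½ · (219/7 - 23) · 58 = 1682/7.
With the ceiling, 44 units are sold at 21 (assume they go to the highest-value buyers). The demand price at Q = 44 is 25, so CS = ½ · [(219/7 - 21) + (25 - 21)] · 44 = 2200/7.
Change in consumer surplus = 2200/7 - 1682/7 = 74.

74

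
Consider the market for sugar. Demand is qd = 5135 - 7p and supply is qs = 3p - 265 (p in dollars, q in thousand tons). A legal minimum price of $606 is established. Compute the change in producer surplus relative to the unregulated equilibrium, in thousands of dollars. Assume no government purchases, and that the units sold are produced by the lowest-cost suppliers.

23364

Without the control the market clears where 5135 - 7p = 3p - 265, i.e. p* = 540 and q* = 1355.
Because the floor (606) lies above the market-clearing price, it is binding.
At p = 606: qd = 5135 - 7·606 = 893 and qs = 3·606 - 265 = 1553.
Producer surplus without the control is ½ · (540 - 265/3) · 1355 = 1836025/6.
With the floor, 893 units are sold at 606. The supply price at q = 893 is 386, so PS = ½ · [(606 - 265/3) + (606 - 386)] · 893 = 1976209/6.
Change in producer surplus = 1976209/6 - 1836025/6 = 23364.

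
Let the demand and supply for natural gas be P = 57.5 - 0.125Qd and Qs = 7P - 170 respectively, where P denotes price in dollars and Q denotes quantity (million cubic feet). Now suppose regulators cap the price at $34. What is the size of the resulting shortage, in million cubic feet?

Rearranging demand gives Qd = 460 - 8P. Setting quantity demanded equal to quantity supplied, 460 - 8P = 7P - 170, gives P* = 42 and Q* = 124.
Because the ceiling (34) lies below the market-clearing price, it is binding.
At P = 34: Qd = 460 - 8·34 = 188 and Qs = 7·34 - 170 = 68.
Shortage = Qd - Qs = 188 - 68 = 120.

120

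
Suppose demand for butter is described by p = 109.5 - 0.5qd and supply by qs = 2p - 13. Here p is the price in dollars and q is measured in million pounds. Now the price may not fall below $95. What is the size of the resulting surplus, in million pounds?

Rearranging demand gives qd = 219 - 2p. In a free market, 219 - 2p = 2p - 13 gives the equilibrium p* = 58, q* = 103.
Because the floor (95) lies above the market-clearing price, it is binding.
At p = 95: qd = 219 - 2·95 = 29 and qs = 2·95 - 13 = 177.
Surplus = qs - qd = 177 - 29 = 148.

148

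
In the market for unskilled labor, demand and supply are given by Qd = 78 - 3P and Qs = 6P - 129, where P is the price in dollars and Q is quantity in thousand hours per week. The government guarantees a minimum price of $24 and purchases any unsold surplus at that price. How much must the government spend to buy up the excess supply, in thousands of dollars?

Without the control the market clears where 78 - 3P = 6P - 129, i.e. P* = 23 and Q* = 9.
The floor of 24 is above the equilibrium price 23, so it binds.
At P = 24: Qd = 78 - 3·24 = 6 and Qs = 6·24 - 129 = 15.
Surplus = Qs - Qd = 9.
Government expenditure = surplus × support price = 9 × 24 = 216.

216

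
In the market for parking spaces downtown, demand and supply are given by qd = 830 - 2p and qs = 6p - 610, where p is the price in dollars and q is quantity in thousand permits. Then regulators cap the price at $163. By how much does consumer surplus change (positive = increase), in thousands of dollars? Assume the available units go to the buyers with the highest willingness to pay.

Without the control the market clears where 830 - 2p = 6p - 610, i.e. p* = 180 and q* = 470.
Since 163 < 180, the ceiling is binding.
At p = 163: qd = 830 - 2·163 = 504 and qs = 6·163 - 610 = 368.
Consumer surplus without the control is ½ · (415 - 180) · 470 = 55225.
With the ceiling, 368 units are sold at 163 (assume they go to the highest-value buyers). The demand price at q = 368 is 231, so CS = ½ · [(415 - 163) + (231 - 163)] · 368 = 58880.
Change in consumer surplus = 58880 - 55225 = 3655.

3655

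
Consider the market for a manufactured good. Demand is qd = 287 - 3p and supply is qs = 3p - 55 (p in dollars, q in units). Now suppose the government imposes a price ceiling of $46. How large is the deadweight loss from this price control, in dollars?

In a free market, 287 - 3p = 3p - 55 gives the equilibrium p* = 57, q* = 116.
Since 46 < 57, the ceiling is binding.
At p = 46: qd = 287 - 3·46 = 149 and qs = 3·46 - 55 = 83.
Quantity traded falls to 83. At q = 83 the demand price is (287 - 83)/3 = 68 and the supply price is (55 + 83)/3 = 46.
Deadweight loss = ½ · (68 - 46) · (116 - 83) = ½ · 22 · 33 = 363.

363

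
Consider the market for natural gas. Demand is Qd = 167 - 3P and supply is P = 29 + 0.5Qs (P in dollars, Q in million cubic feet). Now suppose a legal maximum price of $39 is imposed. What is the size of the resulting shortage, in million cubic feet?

30

Rearranging supply gives Qs = 2P - 58. Without the control the market clears where 167 - 3P = 2P - 58, i.e. P* = 45 and Q* = 32.
The ceiling of 39 is below the equilibrium price 45, so it binds.
At P = 39: Qd = 167 - 3·39 = 50 and Qs = 2·39 - 58 = 20.
Shortage = Qd - Qs = 50 - 20 = 30.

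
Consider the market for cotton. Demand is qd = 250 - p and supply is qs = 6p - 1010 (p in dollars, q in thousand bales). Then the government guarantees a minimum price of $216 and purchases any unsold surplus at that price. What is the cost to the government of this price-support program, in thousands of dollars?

54432

Equilibrium: 250 - p = 6p - 1010, so 1260 = 7p and p* = 180, q* = 70.
The floor of 216 is above the equilibrium price 180, so it binds.
At p = 216: qd = 250 - 216 = 34 and qs = 6·216 - 1010 = 286.
Surplus = qs - qd = 252.
Government expenditure = surplus × support price = 252 × 216 = 54432.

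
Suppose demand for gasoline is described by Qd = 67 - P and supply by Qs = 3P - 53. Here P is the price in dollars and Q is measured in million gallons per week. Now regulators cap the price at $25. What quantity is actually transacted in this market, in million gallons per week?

22

Setting quantity demanded equal to quantity supplied, 67 - P = 3P - 53, gives P* = 30 and Q* = 37.
Because the ceiling (25) lies below the market-clearing price, it is binding.
At P = 25: Qd = 67 - 25 = 42 and Qs = 3·25 - 53 = 22.
The quantity actually transacted is the short side, supply: 22.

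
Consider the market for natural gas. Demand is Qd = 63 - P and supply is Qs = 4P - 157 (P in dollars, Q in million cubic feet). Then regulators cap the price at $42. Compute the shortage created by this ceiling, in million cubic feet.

10

Equilibrium: 63 - P = 4P - 157, so 220 = 5P and P* = 44, Q* = 19.
Since 42 < 44, the ceiling is binding.
At P = 42: Qd = 63 - 42 = 21 and Qs = 4·42 - 157 = 11.
Shortage = Qd - Qs = 21 - 11 = 10.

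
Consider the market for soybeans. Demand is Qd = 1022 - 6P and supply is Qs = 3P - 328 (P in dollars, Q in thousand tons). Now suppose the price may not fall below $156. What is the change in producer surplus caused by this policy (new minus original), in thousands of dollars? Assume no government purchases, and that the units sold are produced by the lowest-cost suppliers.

Without the control the market clears where 1022 - 6P = 3P - 328, i.e. P* = 150 and Q* = 122.
Since 156 > 150, the floor is binding.
At P = 156: Qd = 1022 - 6·156 = 86 and Qs = 3·156 - 328 = 140.
Producer surplus without the control is ½ · (150 - 328/3) · 122 = 7442/3.
With the floor, 86 units are sold at 156. The supply price at Q = 86 is 138, so PS = ½ · [(156 - 328/3) + (156 - 138)] · 86 = 8342/3.
Change in producer surplus = 8342/3 - 7442/3 = 300.

300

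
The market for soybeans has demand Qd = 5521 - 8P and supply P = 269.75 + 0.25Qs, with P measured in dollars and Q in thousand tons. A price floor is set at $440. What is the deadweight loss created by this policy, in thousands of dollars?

0

Rearranging supply gives Qs = 4P - 1079. Equilibrium: 5521 - 8P = 4P - 1079, so 6600 = 12P and P* = 550, Q* = 1121.
The floor of 440 is below the equilibrium price 550, so it is not binding; the market clears at P* = 550, Q* = 1121.
Since the control does not bind, no trades are prevented and deadweight loss is zero.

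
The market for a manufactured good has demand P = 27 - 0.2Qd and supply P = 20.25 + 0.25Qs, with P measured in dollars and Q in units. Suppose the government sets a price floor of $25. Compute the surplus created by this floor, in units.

Rearranging demand gives Qd = 135 - 5P; rearranging supply gives Qs = 4P - 81. Setting quantity demanded equal to quantity supplied, 135 - 5P = 4P - 81, gives P* = 24 and Q* = 15.
Because the floor (25) lies above the market-clearing price, it is binding.
At P = 25: Qd = 135 - 5·25 = 10 and Qs = 4·25 - 81 = 19.
Surplus = Qs - Qd = 19 - 10 = 9.

9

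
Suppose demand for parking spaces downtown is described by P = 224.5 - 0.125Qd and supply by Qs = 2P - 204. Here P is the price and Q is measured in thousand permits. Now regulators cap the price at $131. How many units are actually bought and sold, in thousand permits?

Rearranging demand gives Qd = 1796 - 8P. In a free market, 1796 - 8P = 2P - 204 gives the equilibrium P* = 200, Q* = 196.
Because the ceiling (131) lies below the market-clearing price, it is binding.
At P = 131: Qd = 1796 - 8·131 = 748 and Qs = 2·131 - 204 = 58.
The quantity actually transacted is the short side, supply: 58.

58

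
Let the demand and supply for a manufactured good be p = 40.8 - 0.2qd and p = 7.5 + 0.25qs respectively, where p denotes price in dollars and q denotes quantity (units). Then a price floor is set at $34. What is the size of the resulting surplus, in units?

72

Rearranging demand gives qd = 204 - 5p; rearranging supply gives qs = 4p - 30. Setting quantity demanded equal to quantity supplied, 204 - 5p = 4p - 30, gives p* = 26 and q* = 74.
Because the floor (34) lies above the market-clearing price, it is binding.
At p = 34: qd = 204 - 5·34 = 34 and qs = 4·34 - 30 = 106.
Surplus = qs - qd = 106 - 34 = 72.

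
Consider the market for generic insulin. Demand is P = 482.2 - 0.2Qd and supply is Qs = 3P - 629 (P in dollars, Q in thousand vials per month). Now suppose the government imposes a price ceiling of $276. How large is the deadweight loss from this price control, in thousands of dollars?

Rearranging demand gives Qd = 2411 - 5P. Setting quantity demanded equal to quantity supplied, 2411 - 5P = 3P - 629, gives P* = 380 and Q* = 511.
The ceiling of 276 is below the equilibrium price 380, so it binds.
At P = 276: Qd = 2411 - 5·276 = 1031 and Qs = 3·276 - 629 = 199.
Quantity traded falls to 199. At Q = 199 the demand price is (2411 - 199)/5 = 442.4 and the supply price is (629 + 199)/3 = 276.
Deadweight loss = ½ · (442.4 - 276) · (511 - 199) = ½ · 166.4 · 312 = 25958.4.

25958.4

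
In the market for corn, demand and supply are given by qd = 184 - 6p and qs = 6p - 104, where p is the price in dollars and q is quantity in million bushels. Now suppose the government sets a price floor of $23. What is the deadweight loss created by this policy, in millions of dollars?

Setting quantity demanded equal to quantity supplied, 184 - 6p = 6p - 104, gives p* = 24 and q* = 40.
The floor of 23 is below the equilibrium price 24, so it is not binding; the market clears at p* = 24, q* = 40.
Since the control does not bind, no trades are prevented and deadweight loss is zero.

0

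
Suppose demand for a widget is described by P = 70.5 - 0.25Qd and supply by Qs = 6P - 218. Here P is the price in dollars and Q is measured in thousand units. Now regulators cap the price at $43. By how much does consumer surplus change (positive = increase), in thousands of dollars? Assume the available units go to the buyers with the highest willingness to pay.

Rearranging demand gives Qd = 282 - 4P. Equilibrium: 282 - 4P = 6P - 218, so 500 = 10P and P* = 50, Q* = 82.
The ceiling of 43 is below the equilibrium price 50, so it binds.
At P = 43: Qd = 282 - 4·43 = 110 and Qs = 6·43 - 218 = 40.
Consumer surplus without the control is ½ · (70.5 - 50) · 82 = 840.5.
With the ceiling, 40 units are sold at 43 (assume they go to the highest-value buyers). The demand price at Q = 40 is 60.5, so CS = ½ · [(70.5 - 43) + (60.5 - 43)] · 40 = 900.
Change in consumer surplus = 900 - 840.5 = 59.5.

59.5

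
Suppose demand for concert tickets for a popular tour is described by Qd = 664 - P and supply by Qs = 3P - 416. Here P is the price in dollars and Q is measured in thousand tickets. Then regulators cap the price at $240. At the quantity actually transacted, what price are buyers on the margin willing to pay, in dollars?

360

In a free market, 664 - P = 3P - 416 gives the equilibrium P* = 270, Q* = 394.
Because the ceiling (240) lies below the market-clearing price, it is binding.
At P = 240: Qd = 664 - 240 = 424 and Qs = 3·240 - 416 = 304.
Only 304 units reach the market. On the demand curve, the marginal buyer's willingness to pay at Q = 304 is (664 - 304) = 360.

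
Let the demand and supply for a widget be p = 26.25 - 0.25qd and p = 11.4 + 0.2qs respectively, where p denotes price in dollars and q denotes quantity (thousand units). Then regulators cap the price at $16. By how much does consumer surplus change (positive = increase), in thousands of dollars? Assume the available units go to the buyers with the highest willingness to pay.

Rearranging demand gives qd = 105 - 4p; rearranging supply gives qs = 5p - 57. Equilibrium: 105 - 4p = 5p - 57, so 162 = 9p and p* = 18, q* = 33.
Because the ceiling (16) lies below the market-clearing price, it is binding.
At p = 16: qd = 105 - 4·16 = 41 and qs = 5·16 - 57 = 23.
Consumer surplus without the control is ½ · (26.25 - 18) · 33 = 136.125.
With the ceiling, 23 units are sold at 16 (assume they go to the highest-value buyers). The demand price at q = 23 is 20.5, so CS = ½ · [(26.25 - 16) + (20.5 - 16)] · 23 = 169.625.
Change in consumer surplus = 169.625 - 136.125 = 33.5.

33.5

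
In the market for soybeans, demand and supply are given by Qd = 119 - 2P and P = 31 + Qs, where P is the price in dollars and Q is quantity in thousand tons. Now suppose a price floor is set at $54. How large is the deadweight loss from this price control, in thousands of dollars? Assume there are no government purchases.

48

Rearranging supply gives Qs = P - 31. Equilibrium: 119 - 2P = P - 31, so 150 = 3P and P* = 50, Q* = 19.
Since 54 > 50, the floor is binding.
At P = 54: Qd = 119 - 2·54 = 11 and Qs = 54 - 31 = 23.
Quantity traded falls to 11. At Q = 11 the demand price is (119 - 11)/2 = 54 and the supply price is 31 + 11 = 42.
Deadweight loss = ½ · (54 - 42) · (19 - 11) = ½ · 12 · 8 = 48.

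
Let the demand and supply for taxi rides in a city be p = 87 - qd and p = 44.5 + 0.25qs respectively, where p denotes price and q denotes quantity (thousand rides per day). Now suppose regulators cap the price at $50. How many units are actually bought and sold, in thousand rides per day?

22

Rearranging demand gives qd = 87 - p; rearranging supply gives qs = 4p - 178. Setting quantity demanded equal to quantity supplied, 87 - p = 4p - 178, gives p* = 53 and q* = 34.
Because the ceiling (50) lies below the market-clearing price, it is binding.
At p = 50: qd = 87 - 50 = 37 and qs = 4·50 - 178 = 22.
The quantity actually transacted is the short side, supply: 22.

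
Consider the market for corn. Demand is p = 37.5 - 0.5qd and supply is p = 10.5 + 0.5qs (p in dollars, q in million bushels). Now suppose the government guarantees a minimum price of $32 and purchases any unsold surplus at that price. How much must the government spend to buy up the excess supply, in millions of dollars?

1024

Rearranging demand gives qd = 75 - 2p; rearranging supply gives qs = 2p - 21. Setting quantity demanded equal to quantity supplied, 75 - 2p = 2p - 21, gives p* = 24 and q* = 27.
The floor of 32 is above the equilibrium price 24, so it binds.
At p = 32: qd = 75 - 2·32 = 11 and qs = 2·32 - 21 = 43.
Surplus = qs - qd = 32.
Government expenditure = surplus × support price = 32 × 32 = 1024.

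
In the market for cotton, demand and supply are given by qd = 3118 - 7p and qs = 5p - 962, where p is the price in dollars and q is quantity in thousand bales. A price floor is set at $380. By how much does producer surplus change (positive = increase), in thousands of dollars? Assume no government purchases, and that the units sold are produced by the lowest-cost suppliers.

Setting quantity demanded equal to quantity supplied, 3118 - 7p = 5p - 962, gives p* = 340 and q* = 738.
Because the floor (380) lies above the market-clearing price, it is binding.
At p = 380: qd = 3118 - 7·380 = 458 and qs = 5·380 - 962 = 938.
Producer surplus without the control is ½ · (340 - 192.4) · 738 = 54464.4.
With the floor, 458 units are sold at 380. The supply price at q = 458 is 284, so PS = ½ · [(380 - 192.4) + (380 - 284)] · 458 = 64944.4.
Change in producer surplus = 64944.4 - 54464.4 = 10480.

10480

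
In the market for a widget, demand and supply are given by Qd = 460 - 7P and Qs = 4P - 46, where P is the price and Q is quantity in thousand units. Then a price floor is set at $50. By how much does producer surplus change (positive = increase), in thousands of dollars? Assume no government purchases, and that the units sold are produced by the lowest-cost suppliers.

Setting quantity demanded equal to quantity supplied, 460 - 7P = 4P - 46, gives P* = 46 and Q* = 138.
Because the floor (50) lies above the market-clearing price, it is binding.
At P = 50: Qd = 460 - 7·50 = 110 and Qs = 4·50 - 46 = 154.
Producer surplus without the control is ½ · (46 - 11.5) · 138 = 2380.5.
With the floor, 110 units are sold at 50. The supply price at Q = 110 is 39, so PS = ½ · [(50 - 11.5) + (50 - 39)] · 110 = 2722.5.
Change in producer surplus = 2722.5 - 2380.5 = 342.

342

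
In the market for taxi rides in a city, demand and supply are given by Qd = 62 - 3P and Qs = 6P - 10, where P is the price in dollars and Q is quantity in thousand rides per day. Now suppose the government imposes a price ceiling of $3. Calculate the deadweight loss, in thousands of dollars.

225

Setting quantity demanded equal to quantity supplied, 62 - 3P = 6P - 10, gives P* = 8 and Q* = 38.
Because the ceiling (3) lies below the market-clearing price, it is binding.
At P = 3: Qd = 62 - 3·3 = 53 and Qs = 6·3 - 10 = 8.
Quantity traded falls to 8. At Q = 8 the demand price is (62 - 8)/3 = 18 and the supply price is (10 + 8)/6 = 3.
Deadweight loss = ½ · (18 - 3) · (38 - 8) = ½ · 15 · 30 = 225.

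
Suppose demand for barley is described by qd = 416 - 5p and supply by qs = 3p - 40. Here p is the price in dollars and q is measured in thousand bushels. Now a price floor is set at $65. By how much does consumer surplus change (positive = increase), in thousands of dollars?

Without the control the market clears where 416 - 5p = 3p - 40, i.e. p* = 57 and q* = 131.
Because the floor (65) lies above the market-clearing price, it is binding.
At p = 65: qd = 416 - 5·65 = 91 and qs = 3·65 - 40 = 155.
Consumer surplus without the control is ½ · (83.2 - 57) · 131 = 1716.1.
With the floor, consumers buy 91 units at 65, so CS = ½ · (83.2 - 65) · 91 = 828.1.
Change in consumer surplus = 828.1 - 1716.1 = -888.

-888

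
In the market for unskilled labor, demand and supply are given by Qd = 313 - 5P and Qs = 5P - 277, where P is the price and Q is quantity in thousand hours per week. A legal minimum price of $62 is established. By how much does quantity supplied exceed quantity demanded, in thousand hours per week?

30

Equilibrium: 313 - 5P = 5P - 277, so 590 = 10P and P* = 59, Q* = 18.
Since 62 > 59, the floor is binding.
At P = 62: Qd = 313 - 5·62 = 3 and Qs = 5·62 - 277 = 33.
Surplus = Qs - Qd = 33 - 3 = 30.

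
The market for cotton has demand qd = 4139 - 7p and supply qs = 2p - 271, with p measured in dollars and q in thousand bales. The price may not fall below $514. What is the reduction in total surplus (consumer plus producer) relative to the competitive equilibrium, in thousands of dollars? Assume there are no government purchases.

9072

Setting quantity demanded equal to quantity supplied, 4139 - 7p = 2p - 271, gives p* = 490 and q* = 709.
Because the floor (514) lies above the market-clearing price, it is binding.
At p = 514: qd = 4139 - 7·514 = 541 and qs = 2·514 - 271 = 757.
Quantity traded falls to 541. At q = 541 the demand price is (4139 - 541)/7 = 514 and the supply price is (271 + 541)/2 = 406.
Deadweight loss = ½ · (514 - 406) · (709 - 541) = ½ · 108 · 168 = 9072.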